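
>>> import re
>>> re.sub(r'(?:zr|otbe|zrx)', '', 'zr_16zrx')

'_16x'

Alternation isn't longest-match — the leftmost alternative that fits at this position is chosen.
Matches: at [0:2] → 'zr'; at [5:7] → 'zr'.
Every occurrence is swapped for ''.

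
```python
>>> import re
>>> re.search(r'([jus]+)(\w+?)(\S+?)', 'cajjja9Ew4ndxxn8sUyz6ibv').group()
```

A `+?`/`*?`/`{m,n}?` starts at its minimum and grows only as far as needed for what follows to match.
The match spans [2:7] → 'jjja9'.

'jjja9'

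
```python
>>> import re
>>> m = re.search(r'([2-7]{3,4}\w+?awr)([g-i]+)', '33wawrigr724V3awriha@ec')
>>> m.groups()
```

('724V3awr', 'ih')

The pattern matches 3 to 4 of a character in [2-7], then one or more of a word character (lazy), then the literal 'awr' (captured); then one or more of a character in [g-i] (captured).
`re.search` tries every starting position until one works.
The match spans [9:19] → '724V3awrih'.
Captured: group 1 = '724V3awr', group 2 = 'ih'.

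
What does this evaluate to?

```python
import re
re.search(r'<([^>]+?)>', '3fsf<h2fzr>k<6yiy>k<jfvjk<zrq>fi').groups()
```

The match spans [4:11] → '<h2fzr>'.
Captured: group 1 = 'h2fzr'.

('h2fzr',)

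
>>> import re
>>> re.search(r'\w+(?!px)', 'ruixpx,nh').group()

Because the assertion is negative and zero-width, positions next to the forbidden text are skipped.
Unlike `match`, `search` isn't anchored — it looks for the pattern anywhere in the string.
The match spans [0:6] → 'ruixpx'.

'ruixpx'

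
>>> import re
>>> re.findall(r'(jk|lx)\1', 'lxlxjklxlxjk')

The backreference `\1` re-matches whatever the first group consumed, character for character.
With a single group, `findall` returns only what that group captured — 2 items.

['lx', 'lx']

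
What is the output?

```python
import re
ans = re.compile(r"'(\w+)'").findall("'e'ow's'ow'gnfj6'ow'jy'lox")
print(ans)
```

['e', 's', 'gnfj6', 'jy']

Scanning left to right: at [0:3] match "'e'", group 1 = 'e'; at [5:8] match "'s'", group 1 = 's'; at [10:17] match "'gnfj6'", group 1 = 'gnfj6'; at [19:23] match "'jy'", group 1 = 'jy'.
With a single group, `findall` returns only what that group captured — 4 items.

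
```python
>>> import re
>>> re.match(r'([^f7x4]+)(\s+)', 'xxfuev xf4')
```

`match` is anchored at position 0; if the pattern doesn't fit there, it returns None.
Here the pattern fails at index 0, so the call returns None.

None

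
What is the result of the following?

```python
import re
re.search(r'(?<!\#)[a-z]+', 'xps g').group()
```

The negative lookahead/lookbehind blocks any match where the forbidden context is present.
Unlike `match`, `search` isn't anchored — it looks for the pattern anywhere in the string.
The match spans [0:3] → 'xps'.

'xps'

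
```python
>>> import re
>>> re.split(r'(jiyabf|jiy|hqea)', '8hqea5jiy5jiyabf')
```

['8', 'hqea', '5', 'jiy', '5', 'jiyabf', '']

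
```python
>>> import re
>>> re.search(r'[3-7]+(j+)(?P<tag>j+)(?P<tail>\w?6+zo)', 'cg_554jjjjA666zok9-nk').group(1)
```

This matches one or more of a character in [3-7]; then one or more of a literal 'j' (captured); then one or more of a literal 'j' (captured as 'tag'); then optionally a word character, then one or more of the literal '6', then the literal 'zo' (captured as 'tail').
`re.search` tries every starting position until one works.
The match spans [3:16] → '554jjjjA666zo'.
Captured: group 1 = 'jjj', group 2 = 'j', group 3 = 'A666zo'.

'jjj'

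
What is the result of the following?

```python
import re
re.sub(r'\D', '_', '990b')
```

'990_'

The pattern matches a non-digit.
Matches: at [3:4] → 'b'.
Every occurrence is swapped for '_'.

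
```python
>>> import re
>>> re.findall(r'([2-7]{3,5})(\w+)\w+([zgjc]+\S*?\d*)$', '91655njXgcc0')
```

The pattern matches 3 to 5 of a character in [2-7] (captured); then one or more of a word character (captured); then one or more of a word character; then one or more of one of [zgjc], then zero or more of a non-whitespace character (lazy), then zero or more of a digit (captured); then anchored at the end.
3 groups means the one result is a tuple of 3 captured strings — 1 here.

[('655', 'njXg', 'c0')]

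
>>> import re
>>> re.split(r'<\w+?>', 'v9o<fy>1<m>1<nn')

['v9o', '1', '1<nn']

Matches to split on: at [3:7] → '<fy>'; at [8:11] → '<m>'.
Splitting on the pattern gives 3 pieces.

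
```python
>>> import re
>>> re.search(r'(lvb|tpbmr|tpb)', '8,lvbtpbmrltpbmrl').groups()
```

('lvb',)

`search` walks the string left to right and returns the first match it finds.
The match spans [2:5] → 'lvb'.
Captured: group 1 = 'lvb'.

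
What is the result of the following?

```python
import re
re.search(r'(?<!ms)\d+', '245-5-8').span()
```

(0, 3)

The negative lookahead/lookbehind blocks any match where the forbidden context is present.
The match spans [0:3] → '245'.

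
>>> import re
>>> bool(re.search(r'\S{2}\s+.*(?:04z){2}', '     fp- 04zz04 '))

Pattern: exactly 2 of a non-whitespace character, then one or more of whitespace; then zero or more of any character, then the literal '04z' repeated 2 times.
Unlike `match`, `search` isn't anchored — it looks for the pattern anywhere in the string.
Here no position works, so the call returns None, and `bool(None)` is False.

False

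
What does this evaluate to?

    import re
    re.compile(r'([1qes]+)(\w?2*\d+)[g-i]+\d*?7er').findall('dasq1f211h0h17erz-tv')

[('11', 'h0')]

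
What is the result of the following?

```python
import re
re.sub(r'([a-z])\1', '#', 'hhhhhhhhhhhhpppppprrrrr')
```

'###########r'

`\1` has to match the exact text group 1 already captured.
Matches: at [0:2] → 'hh'; at [2:4] → 'hh'; at [4:6] → 'hh'; at [6:8] → 'hh'; at [8:10] → 'hh'; ….
Every occurrence is swapped for '#'.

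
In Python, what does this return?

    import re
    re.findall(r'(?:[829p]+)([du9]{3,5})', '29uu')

The pattern matches one or more of one of [829p] (non-capturing group); then 3 to 5 of one of [du9] (captured).
Matches: at [0:4] match '29uu', group 1 = '9uu'.
Because there's exactly one group, `findall` drops the full match and keeps group 1 from the one hit.

['9uu']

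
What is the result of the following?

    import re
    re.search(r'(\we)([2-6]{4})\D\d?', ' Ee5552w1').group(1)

The match spans [1:9] → 'Ee5552w1'.
Captured: group 1 = 'Ee', group 2 = '5552'.

'Ee'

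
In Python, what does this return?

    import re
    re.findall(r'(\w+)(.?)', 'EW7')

[('EW7', '')]

2 groups means the one result is a tuple of 2 captured strings — 1 here.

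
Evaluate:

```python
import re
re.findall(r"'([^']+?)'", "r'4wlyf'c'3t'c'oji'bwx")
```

Walking the string: at [1:8] match "'4wlyf'", group 1 = '4wlyf'; at [9:13] match "'3t'", group 1 = '3t'; at [14:19] match "'oji'", group 1 = 'oji'.
`findall` collects group 1 from each match (3 total).

['4wlyf', '3t', 'oji']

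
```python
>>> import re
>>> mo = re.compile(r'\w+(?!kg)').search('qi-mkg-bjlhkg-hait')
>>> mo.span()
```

(0, 2)

The negative lookaround is zero-width — it rules out positions where the adjacent text would match, without consuming anything.
The match spans [0:2] → 'qi'.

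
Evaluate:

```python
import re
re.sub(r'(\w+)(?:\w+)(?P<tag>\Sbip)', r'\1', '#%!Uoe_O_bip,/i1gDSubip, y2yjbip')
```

The pattern matches one or more of a word character (captured); then one or more of a word character (non-capturing group); then a non-whitespace character, then the literal 'bip' (captured as 'tag').
Matches: at [3:12] → 'Uoe_O_bip'; at [14:23] → 'i1gDSubip'; at [25:32] → 'y2yjbip'.
The replacement refers to a captured group, so each match is rewritten using its own captured text.

'#%!Uoe_,/i1gD, y2'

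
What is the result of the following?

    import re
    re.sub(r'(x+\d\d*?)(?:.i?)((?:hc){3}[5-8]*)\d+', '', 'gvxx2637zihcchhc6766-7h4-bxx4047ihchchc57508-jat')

'gvxx2637zihcchhc6766-7h4-b-jat'

Pattern: one or more of a literal 'x', then a digit, then zero or more of a digit (lazy) (captured); then any character, then optionally the literal 'i' (non-capturing group); then the literal 'hc' repeated 3 times, then zero or more of a character in [5-8] (captured); then one or more of a digit.
`sub` substitutes '' at each match site.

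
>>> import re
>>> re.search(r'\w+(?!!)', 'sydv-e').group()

'sydv'

Because the assertion is negative and zero-width, positions next to the forbidden text are skipped.
The match spans [0:4] → 'sydv'.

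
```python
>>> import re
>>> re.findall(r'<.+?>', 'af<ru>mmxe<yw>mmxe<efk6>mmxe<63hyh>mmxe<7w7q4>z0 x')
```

['<ru>', '<yw>', '<efk6>', '<63hyh>', '<7w7q4>']

Because the quantifier is non-greedy, it stops expanding at the earliest point where the rest of the pattern can succeed.
`findall` yields the raw match text (5 of them) because the pattern has no groups.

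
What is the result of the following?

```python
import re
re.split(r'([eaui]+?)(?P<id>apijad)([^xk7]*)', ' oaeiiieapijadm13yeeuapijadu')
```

[' o', 'aeiiie', 'apijad', 'm13yeeuapijadu', '']

This matches one or more of one of [eaui] (lazy) (captured); then the literal 'api', then the literal 'jad' (captured as 'id'); then zero or more of any character except [xk7] (captured).
Matches to split on: at [2:28] → 'aeiiieapijadm13yeeuapijadu'.
With a capturing group present, the delimiter's captured portion is kept in the result list.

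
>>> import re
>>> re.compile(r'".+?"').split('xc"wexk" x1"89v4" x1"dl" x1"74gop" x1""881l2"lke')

A `+?`/`*?`/`{m,n}?` starts at its minimum and grows only as far as needed for what follows to match.
Matches to split on: at [2:8] → '"wexk"'; at [11:17] → '"89v4"'; at [20:24] → '"dl"'; at [27:34] → '"74gop"'; at [37:45] → '""881l2"'.
The string is cut at each match, leaving 6 pieces.

['xc', ' x1', ' x1', ' x1', ' x1', 'lke']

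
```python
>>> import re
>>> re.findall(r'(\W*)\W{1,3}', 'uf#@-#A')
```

['#@-']

Pattern: zero or more of a non-word character (captured); then 1 to 3 of a non-word character.
Matches: at [2:6] match '#@-#', group 1 = '#@-'.
Because there's exactly one group, `findall` drops the full match and keeps group 1 from the one hit.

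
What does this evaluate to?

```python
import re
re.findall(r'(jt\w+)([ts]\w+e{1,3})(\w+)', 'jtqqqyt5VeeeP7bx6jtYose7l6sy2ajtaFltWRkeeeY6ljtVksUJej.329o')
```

Pattern: the literal 'jt', then one or more of a word character (captured); then one of [ts], then one or more of a word character, then 1 to 3 of a literal 'e' (captured); then one or more of a word character (captured).
With 3 capturing groups, `findall` returns a 3-tuple per match.

[('jtqqqyt5VeeeP7bx6jtYose7l6sy2ajtaFltWRkeeeY6ljtVk', 'sUJe', 'j')]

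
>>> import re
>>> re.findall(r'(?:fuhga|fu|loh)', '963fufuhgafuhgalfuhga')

['fu', 'fuhga', 'fuhga', 'fuhga']

Alternation tries branches left to right and keeps the first one that lets the overall match succeed at that position.
Walking the string: at [3:5] → 'fu'; at [5:10] → 'fuhga'; at [10:15] → 'fuhga'; at [16:21] → 'fuhga'.
With no groups in the pattern, `findall` gives back each whole match — 4 here.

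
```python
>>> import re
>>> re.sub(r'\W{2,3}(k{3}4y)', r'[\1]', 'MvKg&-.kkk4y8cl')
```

'MvKg[kkk4y]8cl'

This matches 2 to 3 of a non-word character; then exactly 3 of a literal 'k', then the literal '4y' (captured).
Matches: at [4:12] → '&-.kkk4y'.
`\1` in the replacement pulls in group 1's text for each match.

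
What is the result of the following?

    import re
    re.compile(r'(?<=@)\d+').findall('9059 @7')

Lookahead/lookbehind check context without consuming it, so the matched span excludes the asserted characters.
Matches: at [6:7] → '7'.
Since nothing is captured, `findall` lists the 1 matched substring directly.

['7']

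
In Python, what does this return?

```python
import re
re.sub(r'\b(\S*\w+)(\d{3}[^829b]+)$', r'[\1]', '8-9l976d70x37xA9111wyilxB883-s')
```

The pattern matches a word boundary (`\b`, zero-width); then zero or more of a non-whitespace character, then one or more of a word character (captured); then exactly 3 of a digit, then one or more of any character except [829b] (captured); then anchored at the end.
The replacement refers to a captured group, so each match is rewritten using its own captured text.

'[8-9l976d70x37xA9111wyilxB]'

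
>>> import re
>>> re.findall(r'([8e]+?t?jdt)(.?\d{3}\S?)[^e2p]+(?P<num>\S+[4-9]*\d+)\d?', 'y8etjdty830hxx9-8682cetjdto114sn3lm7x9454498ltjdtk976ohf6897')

Multiple groups make `findall` return tuples — one 3-tuple for the one match.

[('8etjdt', 'y830h', '2cetjdto114sn3lm7x9454498ltjdtk976ohf6897')]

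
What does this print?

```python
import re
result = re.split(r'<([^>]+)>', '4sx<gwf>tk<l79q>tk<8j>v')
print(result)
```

['4sx', 'gwf', 'tk', 'l79q', 'tk', '8j', 'v']

Matches to split on: at [3:8] → '<gwf>'; at [10:16] → '<l79q>'; at [18:22] → '<8j>'.
`re.split` interleaves the captured-group text with the surrounding fragments.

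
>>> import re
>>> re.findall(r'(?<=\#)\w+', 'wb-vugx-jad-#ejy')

['ejy']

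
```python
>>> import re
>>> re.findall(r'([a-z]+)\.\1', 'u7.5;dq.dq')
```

The backreference `\1` re-matches whatever the first group consumed, character for character.
With a single group, `findall` returns only what that group captured — 1 item.

['dq']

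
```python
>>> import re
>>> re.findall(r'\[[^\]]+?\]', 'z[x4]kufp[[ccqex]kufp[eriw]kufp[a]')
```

`findall` yields the raw match text (4 of them) because the pattern has no groups.

['[x4]', '[[ccqex]', '[eriw]', '[a]']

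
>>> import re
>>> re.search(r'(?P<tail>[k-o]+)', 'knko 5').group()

Pattern: one or more of a character in [k-o] (captured as 'tail').
The match spans [0:4] → 'knko'.

'knko'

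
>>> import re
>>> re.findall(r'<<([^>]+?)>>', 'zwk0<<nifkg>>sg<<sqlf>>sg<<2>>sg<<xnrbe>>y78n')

Because there's exactly one group, `findall` drops the full match and keeps group 1 from each hit.

['nifkg', 'sqlf', '2', 'xnrbe']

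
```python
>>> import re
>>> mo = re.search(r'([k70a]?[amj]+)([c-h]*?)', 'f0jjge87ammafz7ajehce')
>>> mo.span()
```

(1, 4)

Because the quantifier is non-greedy, it stops expanding at the earliest point where the rest of the pattern can succeed.
The match spans [1:4] → '0jj'.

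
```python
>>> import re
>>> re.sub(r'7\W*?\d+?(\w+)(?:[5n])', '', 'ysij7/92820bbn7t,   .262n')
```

This matches the literal '7', then zero or more of a non-word character (lazy), then one or more of a digit (lazy); then one or more of a word character (captured); then one of [5n] (non-capturing group).
Matches: at [4:14] → '7/92820bbn'.
Each match is replaced by ''.

'ysij7t,   .262n'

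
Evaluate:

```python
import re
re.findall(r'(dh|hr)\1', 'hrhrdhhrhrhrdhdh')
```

`\1` has to match the exact text group 1 already captured.
With a single group, `findall` returns only what that group captured — 3 items.

['hr', 'hr', 'dh']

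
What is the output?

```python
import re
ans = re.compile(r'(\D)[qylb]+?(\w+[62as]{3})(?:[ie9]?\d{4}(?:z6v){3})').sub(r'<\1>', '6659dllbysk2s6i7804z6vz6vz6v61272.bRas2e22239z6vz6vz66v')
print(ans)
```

Pattern: a non-digit (captured); then one or more of one of [qylb] (lazy); then one or more of a word character, then exactly 3 of one of [62as] (captured); then optionally one of [ie9], then exactly 4 of a digit, then the literal 'z6v' repeated 3 times (non-capturing group).
Matches: at [4:28] → 'dllbysk2s6i7804z6vz6vz6v'.
The replacement refers to a captured group, so each match is rewritten using its own captured text.

6659<d>61272.bRas2e22239z6vz6vz66v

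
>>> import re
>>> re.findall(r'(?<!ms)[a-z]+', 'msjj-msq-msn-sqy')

['msjj', 'msq', 'msn', 'sqy']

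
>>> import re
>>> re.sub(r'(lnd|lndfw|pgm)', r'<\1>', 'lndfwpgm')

The regex engine tests alternatives in the order written; an earlier branch that matches wins even if a later one would match more.
Matches: at [0:3] → 'lnd'; at [5:8] → 'pgm'.
The replacement refers to a captured group, so each match is rewritten using its own captured text.

'<lnd>fw<pgm>'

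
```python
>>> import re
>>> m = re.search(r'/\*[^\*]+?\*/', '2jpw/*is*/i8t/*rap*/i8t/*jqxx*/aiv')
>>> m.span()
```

(4, 10)

The match spans [4:10] → '/*is*/'.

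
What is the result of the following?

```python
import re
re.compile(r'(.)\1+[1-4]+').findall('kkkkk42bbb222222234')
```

`\1` is not a pattern — it's the concrete string captured by group 1, re-applied verbatim.
Matches: at [0:7] match 'kkkkk42', group 1 = 'k'; at [7:19] match 'bbb222222234', group 1 = 'b'.
One capturing group, so `findall` returns just the captured substring from each match — 2 in all.

['k', 'b']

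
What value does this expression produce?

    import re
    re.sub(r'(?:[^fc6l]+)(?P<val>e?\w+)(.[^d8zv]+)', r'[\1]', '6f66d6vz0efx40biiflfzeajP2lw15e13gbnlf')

'6f66[6vz0efx40biiflfzeajP2lw15e13gbn]'

Pattern: one or more of any character except [fc6l] (non-capturing group); then optionally the literal 'e', then one or more of a word character (captured as 'val'); then any character, then one or more of any character except [d8zv] (captured).
Matches: at [4:38] → 'd6vz0efx40biiflfzeajP2lw15e13gbnlf'.
`\1` in the replacement pulls in group 1's text for each match.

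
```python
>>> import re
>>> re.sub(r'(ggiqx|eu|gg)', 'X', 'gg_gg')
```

Every occurrence is swapped for 'X'.

'X_X'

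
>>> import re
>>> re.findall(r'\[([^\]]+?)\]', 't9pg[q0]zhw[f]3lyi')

['q0', 'f']

One capturing group, so `findall` returns just the captured substring from each match — 2 in all.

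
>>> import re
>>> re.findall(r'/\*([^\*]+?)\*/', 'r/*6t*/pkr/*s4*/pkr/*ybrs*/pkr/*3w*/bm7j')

Because there's exactly one group, `findall` drops the full match and keeps group 1 from each hit.

['6t', 's4', 'ybrs', '3w']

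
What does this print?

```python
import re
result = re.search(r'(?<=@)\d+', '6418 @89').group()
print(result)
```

89

The `(?=…)`/`(?<=…)` assertion just peeks at neighbouring text; it doesn't advance the match position.
`re.search` scans for the first position where the pattern succeeds.
The match spans [6:8] → '89'.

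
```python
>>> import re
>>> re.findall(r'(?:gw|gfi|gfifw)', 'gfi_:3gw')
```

['gfi', 'gw']

Since nothing is captured, `findall` lists the 2 matched substrings directly.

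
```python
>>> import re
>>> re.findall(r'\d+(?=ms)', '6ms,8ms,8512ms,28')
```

Lookahead/lookbehind check context without consuming it, so the matched span excludes the asserted characters.
Scanning left to right: at [0:1] → '6'; at [4:5] → '8'; at [8:12] → '8512'.
Since nothing is captured, `findall` lists the 3 matched substrings directly.

['6', '8', '8512']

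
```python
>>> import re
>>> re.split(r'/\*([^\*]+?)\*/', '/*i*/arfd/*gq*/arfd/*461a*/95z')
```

['', 'i', 'arfd', 'gq', 'arfd', '461a', '95z']

Matches to split on: at [0:5] → '/*i*/'; at [9:15] → '/*gq*/'; at [19:27] → '/*461a*/'.
With a capturing group present, the delimiter's captured portion is kept in the result list.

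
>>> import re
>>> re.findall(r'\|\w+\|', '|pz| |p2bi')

Matches: at [0:4] → '|pz|'.
Since nothing is captured, `findall` lists the 1 matched substring directly.

['|pz|']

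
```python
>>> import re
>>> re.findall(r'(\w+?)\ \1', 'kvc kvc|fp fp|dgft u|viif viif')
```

After group 1 captures some text, `\1` only succeeds where that same text appears again.
With a single group, `findall` returns only what that group captured — 3 items.

['kvc', 'fp', 'viif']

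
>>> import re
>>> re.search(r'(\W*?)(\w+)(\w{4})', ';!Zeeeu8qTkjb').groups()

The pattern matches zero or more of a non-word character (lazy) (captured); then one or more of a word character (captured); then exactly 4 of a word character (captured).
`re.search` tries every starting position until one works.
The match spans [0:13] → ';!Zeeeu8qTkjb'.
Captured: group 1 = ';!', group 2 = 'Zeeeu8q', group 3 = 'Tkjb'.

(';!', 'Zeeeu8q', 'Tkjb')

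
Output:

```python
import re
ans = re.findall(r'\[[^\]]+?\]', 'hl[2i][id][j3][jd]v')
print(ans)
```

['[2i]', '[id]', '[j3]', '[jd]']

No capturing groups, so `findall` returns the 4 full match strings.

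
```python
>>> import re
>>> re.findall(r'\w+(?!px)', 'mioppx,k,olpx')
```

['mioppx', 'k', 'olpx']

The negative lookaround is zero-width — it rules out positions where the adjacent text would match, without consuming anything.
Scanning left to right: at [0:6] → 'mioppx'; at [7:8] → 'k'; at [9:13] → 'olpx'.
No capturing groups, so `findall` returns the 3 full match strings.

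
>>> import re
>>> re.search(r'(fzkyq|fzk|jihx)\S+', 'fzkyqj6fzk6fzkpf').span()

(0, 16)

The match spans [0:16] → 'fzkyqj6fzk6fzkpf'.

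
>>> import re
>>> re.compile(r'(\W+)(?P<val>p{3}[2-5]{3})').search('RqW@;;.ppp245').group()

Pattern: one or more of a non-word character (captured); then exactly 3 of the literal 'p', then exactly 3 of a character in [2-5] (captured as 'val').
`search` walks the string left to right and returns the first match it finds.
The match spans [3:13] → '@;;.ppp245'.
Captured: group 1 = '@;;.', group 2 = 'ppp245'.

'@;;.ppp245'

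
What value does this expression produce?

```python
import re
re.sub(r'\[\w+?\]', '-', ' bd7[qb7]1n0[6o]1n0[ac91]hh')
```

Each match is replaced by '-'.

' bd7-1n0-1n0-hh'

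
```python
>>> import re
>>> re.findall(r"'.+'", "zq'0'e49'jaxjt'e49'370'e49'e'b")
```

["'0'e49'jaxjt'e49'370'e49'e'"]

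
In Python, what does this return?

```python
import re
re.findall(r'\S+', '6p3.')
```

Pattern: one or more of a non-whitespace character.
Scanning left to right: at [0:4] → '6p3.'.
`findall` yields the raw match text (1 of them) because the pattern has no groups.

['6p3.']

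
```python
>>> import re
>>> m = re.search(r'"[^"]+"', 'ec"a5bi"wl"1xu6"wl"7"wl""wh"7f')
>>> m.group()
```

'"a5bi"'

`re.search` scans for the first position where the pattern succeeds.
The match spans [2:8] → '"a5bi"'.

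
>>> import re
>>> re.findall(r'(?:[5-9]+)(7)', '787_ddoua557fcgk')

['7', '7']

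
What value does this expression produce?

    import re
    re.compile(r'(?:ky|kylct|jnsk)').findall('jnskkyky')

['jnsk', 'ky', 'ky']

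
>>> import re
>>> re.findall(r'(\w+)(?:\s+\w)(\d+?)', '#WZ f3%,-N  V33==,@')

[('WZ', '3'), ('N', '3')]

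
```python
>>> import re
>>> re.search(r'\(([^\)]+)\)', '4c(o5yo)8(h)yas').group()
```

The match spans [2:8] → '(o5yo)'.

'(o5yo)'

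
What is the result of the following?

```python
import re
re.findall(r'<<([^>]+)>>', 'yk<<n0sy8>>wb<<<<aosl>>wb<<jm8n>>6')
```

With a single group, `findall` returns only what that group captured — 3 items.

['n0sy8', '<<aosl', 'jm8n']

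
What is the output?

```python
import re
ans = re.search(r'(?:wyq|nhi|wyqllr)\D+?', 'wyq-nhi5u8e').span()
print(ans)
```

(0, 4)

`re.search` scans for the first position where the pattern succeeds.
The match spans [0:4] → 'wyq-'.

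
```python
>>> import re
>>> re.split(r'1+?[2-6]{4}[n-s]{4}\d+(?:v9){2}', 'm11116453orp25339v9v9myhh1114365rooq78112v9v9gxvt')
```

The pattern matches one or more of the literal '1' (lazy), then exactly 4 of a character in [2-6]; then exactly 4 of a character in [n-s], then one or more of a digit, then the literal 'v9' repeated 2 times.
`split` removes every match and returns the 2 fragments in between.

['m11116453orp25339v9v9myhh', 'gxvt']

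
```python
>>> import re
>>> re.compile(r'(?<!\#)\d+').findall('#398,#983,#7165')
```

['98', '83', '165']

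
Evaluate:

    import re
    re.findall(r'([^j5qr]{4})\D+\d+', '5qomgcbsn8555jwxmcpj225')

['omgc', 'wxmc']

Pattern: exactly 4 of any character except [j5qr] (captured); then one or more of a non-digit, then one or more of a digit.
Walking the string: at [2:13] match 'omgcbsn8555', group 1 = 'omgc'; at [14:23] match 'wxmcpj225', group 1 = 'wxmc'.
One capturing group, so `findall` returns just the captured substring from each match — 2 in all.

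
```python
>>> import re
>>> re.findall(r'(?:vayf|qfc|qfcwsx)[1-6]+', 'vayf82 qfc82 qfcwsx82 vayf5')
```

['vayf5']

Walking the string: at [22:27] → 'vayf5'.
Since nothing is captured, `findall` lists the 1 matched substring directly.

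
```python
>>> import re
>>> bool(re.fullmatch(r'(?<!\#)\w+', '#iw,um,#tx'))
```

False

`(?!…)`/`(?<!…)` only lets a position through if the neighbouring text does NOT match; no characters are consumed.
`fullmatch` succeeds only if the pattern covers the string from start to end.
Here the string isn't matched end-to-end, so the call returns None, and `bool(None)` is False.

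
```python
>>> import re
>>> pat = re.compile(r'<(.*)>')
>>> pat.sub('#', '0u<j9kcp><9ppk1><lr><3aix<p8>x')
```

'0u#x'

Matches: at [2:29] → '<j9kcp><9ppk1><lr><3aix<p8>'.
Each match is replaced by '#'.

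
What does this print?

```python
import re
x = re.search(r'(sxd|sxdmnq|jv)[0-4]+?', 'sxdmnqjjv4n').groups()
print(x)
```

('jv',)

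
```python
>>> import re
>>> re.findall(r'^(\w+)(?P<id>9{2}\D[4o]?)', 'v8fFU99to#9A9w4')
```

[('v8fFU', '99to')]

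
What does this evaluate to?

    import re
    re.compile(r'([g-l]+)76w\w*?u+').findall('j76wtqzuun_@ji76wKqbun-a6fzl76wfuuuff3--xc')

One capturing group, so `findall` returns just the captured substring from each match — 3 in all.

['j', 'ji', 'l']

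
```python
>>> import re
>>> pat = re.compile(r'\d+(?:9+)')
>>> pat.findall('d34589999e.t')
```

Pattern: one or more of a digit; then one or more of a literal '9' (non-capturing group).
Since nothing is captured, `findall` lists the 1 matched substring directly.

['34589999']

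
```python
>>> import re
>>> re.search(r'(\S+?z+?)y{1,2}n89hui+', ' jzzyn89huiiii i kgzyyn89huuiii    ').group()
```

This matches one or more of a non-whitespace character (lazy), then one or more of the literal 'z' (lazy) (captured); then 1 to 2 of a literal 'y', then the literal 'n89', then the literal 'hu'; then one or more of a literal 'i'.
`re.search` scans for the first position where the pattern succeeds.
The match spans [1:14] → 'jzzyn89huiiii'.
Captured: group 1 = 'jzz'.

'jzzyn89huiiii'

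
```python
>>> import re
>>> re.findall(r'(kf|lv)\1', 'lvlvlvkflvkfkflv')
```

After group 1 captures some text, `\1` only succeeds where that same text appears again.
Scanning left to right: at [0:4] match 'lvlv', group 1 = 'lv'; at [10:14] match 'kfkf', group 1 = 'kf'.
Because there's exactly one group, `findall` drops the full match and keeps group 1 from each hit.

['lv', 'kf']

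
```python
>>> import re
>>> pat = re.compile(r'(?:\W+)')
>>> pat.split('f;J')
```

['f', 'J']

The string is cut at each match, leaving 2 pieces.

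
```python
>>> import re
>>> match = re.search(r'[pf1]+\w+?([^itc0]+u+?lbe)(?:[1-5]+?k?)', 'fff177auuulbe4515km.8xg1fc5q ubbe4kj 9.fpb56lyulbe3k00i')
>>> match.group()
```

'fff177auuulbe4'

A `+?`/`*?`/`{m,n}?` starts at its minimum and grows only as far as needed for what follows to match.
The match spans [0:14] → 'fff177auuulbe4'.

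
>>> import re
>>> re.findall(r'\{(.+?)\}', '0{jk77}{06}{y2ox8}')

One capturing group, so `findall` returns just the captured substring from each match — 3 in all.

['jk77', '06', 'y2ox8']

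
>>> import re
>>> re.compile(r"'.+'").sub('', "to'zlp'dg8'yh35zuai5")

'toyh35zuai5'

Matches: at [2:11] → "'zlp'dg8'".
`sub` substitutes '' at each match site.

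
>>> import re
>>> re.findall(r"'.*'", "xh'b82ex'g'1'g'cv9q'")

["'b82ex'g'1'g'cv9q'"]

Matches: at [2:20] → "'b82ex'g'1'g'cv9q'".
No capturing groups, so `findall` returns the 1 full match string.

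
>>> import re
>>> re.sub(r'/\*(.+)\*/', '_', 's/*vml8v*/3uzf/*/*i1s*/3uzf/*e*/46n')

`sub` substitutes '_' at each match site.

's_46n'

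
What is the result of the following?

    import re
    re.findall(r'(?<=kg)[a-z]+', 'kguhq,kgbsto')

['uhq', 'bsto']

The `(?=…)`/`(?<=…)` assertion just peeks at neighbouring text; it doesn't advance the match position.
No capturing groups, so `findall` returns the 2 full match strings.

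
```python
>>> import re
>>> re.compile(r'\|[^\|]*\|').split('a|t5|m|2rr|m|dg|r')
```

Matches to split on: at [1:5] → '|t5|'; at [6:11] → '|2rr|'; at [12:16] → '|dg|'.
Splitting on the pattern gives 4 pieces.

['a', 'm', 'm', 'r']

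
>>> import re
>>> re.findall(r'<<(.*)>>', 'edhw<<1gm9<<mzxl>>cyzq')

['1gm9<<mzxl']

Walking the string: at [4:18] match '<<1gm9<<mzxl>>', group 1 = '1gm9<<mzxl'.
Because there's exactly one group, `findall` drops the full match and keeps group 1 from the one hit.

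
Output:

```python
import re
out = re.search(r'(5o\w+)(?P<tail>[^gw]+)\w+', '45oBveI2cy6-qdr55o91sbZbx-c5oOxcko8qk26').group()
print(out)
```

5oBveI2cy6-qdr55o91sbZbx-c5oOxcko8qk26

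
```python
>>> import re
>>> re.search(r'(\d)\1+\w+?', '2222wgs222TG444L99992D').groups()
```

('2',)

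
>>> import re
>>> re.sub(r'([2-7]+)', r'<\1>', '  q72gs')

'  q<72>gs'

Pattern: one or more of a character in [2-7] (captured).
Matches: at [3:5] → '72'.
The replacement refers to a captured group, so each match is rewritten using its own captured text.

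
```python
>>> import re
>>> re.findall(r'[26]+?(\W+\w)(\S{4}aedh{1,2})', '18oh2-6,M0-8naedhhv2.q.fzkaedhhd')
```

Pattern: one or more of one of [26] (lazy); then one or more of a non-word character, then a word character (captured); then exactly 4 of a non-whitespace character, then the literal 'aed', then 1 to 2 of a literal 'h' (captured).
Walking the string: at [6:18] match '6,M0-8naedhh', groups = (',M', '0-8naedhh'); at [19:31] match '2.q.fzkaedhh', groups = ('.q', '.fzkaedhh').
2 groups means each result is a tuple of 2 captured strings — 2 here.

[(',M', '0-8naedhh'), ('.q', '.fzkaedhh')]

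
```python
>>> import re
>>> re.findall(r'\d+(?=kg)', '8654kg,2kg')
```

['8654', '2']

The positive lookaround only admits positions where the adjacent text matches; those characters stay outside the span.
Scanning left to right: at [0:4] → '8654'; at [7:8] → '2'.
Since nothing is captured, `findall` lists the 2 matched substrings directly.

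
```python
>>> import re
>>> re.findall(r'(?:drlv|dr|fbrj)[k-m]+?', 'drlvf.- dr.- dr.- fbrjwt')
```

['drl']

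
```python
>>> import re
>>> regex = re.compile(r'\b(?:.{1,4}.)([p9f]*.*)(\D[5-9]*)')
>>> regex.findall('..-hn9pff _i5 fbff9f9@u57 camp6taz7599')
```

This matches a word boundary (`\b`, zero-width); then 1 to 4 of any character, then any character (non-capturing group); then zero or more of one of [p9f], then zero or more of any character (captured); then a non-digit, then zero or more of a character in [5-9] (captured).
Scanning left to right: at [3:38] match 'hn9pff _i5 fbff9f9@u57 camp6taz7599', groups = ('f _i5 fbff9f9@u57 camp6ta', 'z7599').
With 2 capturing groups, `findall` returns a 2-tuple per match.

[('f _i5 fbff9f9@u57 camp6ta', 'z7599')]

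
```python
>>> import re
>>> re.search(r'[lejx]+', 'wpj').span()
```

The match spans [2:3] → 'j'.

(2, 3)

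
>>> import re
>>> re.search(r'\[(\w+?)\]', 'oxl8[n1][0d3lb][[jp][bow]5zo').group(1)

'n1'

`search` walks the string left to right and returns the first match it finds.
The match spans [4:8] → '[n1]'.
Captured: group 1 = 'n1'.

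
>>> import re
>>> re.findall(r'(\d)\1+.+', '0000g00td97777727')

`\1` has to match the exact text group 1 already captured.
Walking the string: at [0:17] match '0000g00td97777727', group 1 = '0'.
One capturing group, so `findall` returns just the captured substring from the one match — 1 in all.

['0']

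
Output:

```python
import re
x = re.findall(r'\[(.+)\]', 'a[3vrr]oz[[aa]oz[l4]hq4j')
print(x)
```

['3vrr]oz[[aa]oz[l4']

Scanning left to right: at [1:20] match '[3vrr]oz[[aa]oz[l4]', group 1 = '3vrr]oz[[aa]oz[l4'.
One capturing group, so `findall` returns just the captured substring from the one match — 1 in all.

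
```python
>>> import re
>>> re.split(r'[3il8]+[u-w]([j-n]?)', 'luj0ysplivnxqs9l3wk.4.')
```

The pattern matches one or more of one of [3il8], then a character in [u-w]; then optionally a character in [j-n] (captured).
Matches to split on: at [0:3] → 'luj'; at [7:11] → 'livn'; at [15:19] → 'l3wk'.
With a capturing group present, the delimiter's captured portion is kept in the result list.

['', 'j', '0ysp', 'n', 'xqs9', 'k', '.4.']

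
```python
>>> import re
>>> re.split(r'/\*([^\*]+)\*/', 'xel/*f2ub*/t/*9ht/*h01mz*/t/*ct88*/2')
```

['xel', 'f2ub', 't/*9ht', 'h01mz', 't', 'ct88', '2']

Because the pattern has a capturing group, `split` also inserts each captured text between the pieces.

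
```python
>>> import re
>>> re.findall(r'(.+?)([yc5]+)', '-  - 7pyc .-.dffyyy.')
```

The pattern matches one or more of any character (lazy) (captured); then one or more of one of [yc5] (captured).
With the lazy modifier that quantifier settles for the fewest repetitions that let the rest of the pattern succeed (the atoms after it are unaffected and can still be greedy).
Matches: at [0:9] match '-  - 7pyc', groups = ('-  - 7p', 'yc'); at [9:19] match ' .-.dffyyy', groups = (' .-.dff', 'yyy').
2 groups means each result is a tuple of 2 captured strings — 2 here.

[('-  - 7p', 'yc'), (' .-.dff', 'yyy')]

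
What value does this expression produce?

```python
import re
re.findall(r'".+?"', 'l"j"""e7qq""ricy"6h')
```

['"j"', '""e7qq"', '"ricy"']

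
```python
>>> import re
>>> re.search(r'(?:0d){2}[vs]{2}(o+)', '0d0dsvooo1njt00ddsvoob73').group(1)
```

The match spans [0:9] → '0d0dsvooo'.
Captured: group 1 = 'ooo'.

'ooo'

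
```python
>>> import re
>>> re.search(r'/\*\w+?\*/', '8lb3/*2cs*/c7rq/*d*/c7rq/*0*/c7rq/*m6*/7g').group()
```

The match spans [4:11] → '/*2cs*/'.

'/*2cs*/'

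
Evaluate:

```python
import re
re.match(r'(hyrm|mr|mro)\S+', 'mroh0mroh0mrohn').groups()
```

('mr',)

The match spans [0:15] → 'mroh0mroh0mrohn'.
Captured: group 1 = 'mr'.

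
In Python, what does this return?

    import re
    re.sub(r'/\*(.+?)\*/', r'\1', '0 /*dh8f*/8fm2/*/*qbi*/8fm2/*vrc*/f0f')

A non-greedy quantifier consumes as few characters as it can — just enough that the remainder of the pattern still matches from where it stops; whatever follows it matches normally.
The replacement refers to a captured group, so each match is rewritten using its own captured text.

'0 dh8f8fm2/*qbi8fm2vrcf0f'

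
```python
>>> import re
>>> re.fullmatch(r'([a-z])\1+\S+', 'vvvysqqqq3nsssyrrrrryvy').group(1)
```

'v'

A backreference is literal: `\1` must see the identical characters the first group matched.
For `fullmatch`, every character of the input must be accounted for by the pattern.
The match spans [0:23] → 'vvvysqqqq3nsssyrrrrryvy'.
Captured: group 1 = 'v'.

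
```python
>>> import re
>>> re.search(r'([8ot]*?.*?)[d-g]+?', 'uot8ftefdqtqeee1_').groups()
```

The pattern matches zero or more of one of [8ot] (lazy), then zero or more of any character (lazy) (captured); then one or more of a character in [d-g] (lazy).
Unlike `match`, `search` isn't anchored — it looks for the pattern anywhere in the string.
The match spans [0:5] → 'uot8f'.
Captured: group 1 = 'uot8'.

('uot8',)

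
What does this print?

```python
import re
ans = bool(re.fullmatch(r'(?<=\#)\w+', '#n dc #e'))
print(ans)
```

False

Because the assertion is zero-width, the text it checks is not consumed and won't appear in the result.
`fullmatch` succeeds only if the pattern covers the string from start to end.
Here the string isn't matched end-to-end, so the call returns None, and `bool(None)` is False.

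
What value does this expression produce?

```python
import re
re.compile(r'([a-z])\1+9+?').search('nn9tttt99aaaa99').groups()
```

The match spans [0:3] → 'nn9'.
Captured: group 1 = 'n'.

('n',)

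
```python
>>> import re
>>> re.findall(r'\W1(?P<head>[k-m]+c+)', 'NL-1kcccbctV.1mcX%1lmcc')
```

['kccc', 'mc', 'lmcc']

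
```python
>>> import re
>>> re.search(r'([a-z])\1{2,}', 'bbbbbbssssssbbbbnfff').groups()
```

('b',)

The backreference `\1` re-matches whatever the first group consumed, character for character.
`search` walks the string left to right and returns the first match it finds.
The match spans [0:6] → 'bbbbbb'.
Captured: group 1 = 'b'.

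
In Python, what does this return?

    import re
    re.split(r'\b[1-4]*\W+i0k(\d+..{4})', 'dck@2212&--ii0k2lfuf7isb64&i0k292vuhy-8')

['dck@2212&--ii0k2lfuf7isb64', '292vuhy-', '8']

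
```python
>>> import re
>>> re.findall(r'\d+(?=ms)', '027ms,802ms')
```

Lookahead/lookbehind check context without consuming it, so the matched span excludes the asserted characters.
Since nothing is captured, `findall` lists the 2 matched substrings directly.

['027', '802']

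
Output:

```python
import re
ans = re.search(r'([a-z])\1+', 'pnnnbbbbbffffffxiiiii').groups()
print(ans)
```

A backreference is literal: `\1` must see the identical characters the first group matched.
`re.search` tries every starting position until one works.
The match spans [1:4] → 'nnn'.
Captured: group 1 = 'n'.

('n',)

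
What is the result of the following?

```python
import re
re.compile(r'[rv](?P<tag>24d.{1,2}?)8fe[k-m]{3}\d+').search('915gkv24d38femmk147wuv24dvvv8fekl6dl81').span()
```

(5, 19)

The pattern matches one of [rv]; then the literal '24d', then 1 to 2 of any character (lazy) (captured as 'tag'); then the literal '8fe', then exactly 3 of a character in [k-m], then one or more of a digit.
`re.search` tries every starting position until one works.
The match spans [5:19] → 'v24d38femmk147'.
Captured: group 1 = '24d3'.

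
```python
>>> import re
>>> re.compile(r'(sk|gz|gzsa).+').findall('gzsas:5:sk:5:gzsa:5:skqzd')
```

Alternation tries branches left to right and keeps the first one that lets the overall match succeed at that position.
One capturing group, so `findall` returns just the captured substring from the one match — 1 in all.

['gz']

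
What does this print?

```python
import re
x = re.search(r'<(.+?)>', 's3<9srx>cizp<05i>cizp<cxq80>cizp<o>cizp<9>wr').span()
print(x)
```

(2, 8)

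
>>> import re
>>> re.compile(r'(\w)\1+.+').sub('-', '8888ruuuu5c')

After group 1 captures some text, `\1` only succeeds where that same text appears again.
Matches: at [0:11] → '8888ruuuu5c'.
`sub` substitutes '-' at each match site.

'-'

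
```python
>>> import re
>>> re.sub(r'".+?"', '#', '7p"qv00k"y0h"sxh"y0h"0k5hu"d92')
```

A `+?`/`*?`/`{m,n}?` starts at its minimum and grows only as far as needed for what follows to match.
Matches: at [2:9] → '"qv00k"'; at [12:17] → '"sxh"'; at [20:27] → '"0k5hu"'.
`sub` substitutes '#' at each match site.

'7p#y0h#y0h#d92'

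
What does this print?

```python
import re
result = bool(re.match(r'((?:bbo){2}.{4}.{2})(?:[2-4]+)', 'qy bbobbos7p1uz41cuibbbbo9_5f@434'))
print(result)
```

False

`match` is anchored at position 0; if the pattern doesn't fit there, it returns None.
Here the pattern fails at index 0, so the call returns None, and `bool(None)` is False.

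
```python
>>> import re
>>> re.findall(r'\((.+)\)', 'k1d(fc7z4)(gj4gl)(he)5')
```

Scanning left to right: at [3:21] match '(fc7z4)(gj4gl)(he)', group 1 = 'fc7z4)(gj4gl)(he'.
Because there's exactly one group, `findall` drops the full match and keeps group 1 from the one hit.

['fc7z4)(gj4gl)(he']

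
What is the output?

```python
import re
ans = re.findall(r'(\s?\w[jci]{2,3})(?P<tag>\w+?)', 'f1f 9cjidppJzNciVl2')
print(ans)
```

Because the quantifier is non-greedy, it stops expanding at the earliest point where the rest of the pattern can succeed.
Multiple groups make `findall` return tuples — one 2-tuple for each match.

[(' 9cji', 'd'), ('Nci', 'V')]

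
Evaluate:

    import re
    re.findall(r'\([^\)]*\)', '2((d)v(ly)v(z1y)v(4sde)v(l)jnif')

Scanning left to right: at [1:5] → '((d)'; at [6:10] → '(ly)'; at [11:16] → '(z1y)'; at [17:23] → '(4sde)'; at [24:27] → '(l)'.
With no groups in the pattern, `findall` gives back each whole match — 5 here.

['((d)', '(ly)', '(z1y)', '(4sde)', '(l)']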